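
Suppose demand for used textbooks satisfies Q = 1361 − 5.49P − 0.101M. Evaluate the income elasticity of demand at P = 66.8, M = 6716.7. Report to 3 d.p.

At P = 66.8, M = 6716.7: Q = 315.881.
Holding P constant, ∂Q/∂M = −0.101.
η_M = (∂Q/∂M)·(M/Q) = -0.101 × (6716.7/315.881) = -2.148.

-2.148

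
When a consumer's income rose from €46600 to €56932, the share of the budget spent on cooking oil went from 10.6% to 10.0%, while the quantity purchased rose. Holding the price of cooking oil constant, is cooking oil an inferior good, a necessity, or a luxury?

necessity

Quantity rises but the budget share falls as income rises, so 0 < η < 1.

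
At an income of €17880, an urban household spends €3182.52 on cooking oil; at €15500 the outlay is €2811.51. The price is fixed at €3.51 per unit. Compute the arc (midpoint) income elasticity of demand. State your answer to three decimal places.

0.868

With a constant price, Q₁ = 3182.52/3.51 = 906.701 and Q₂ = 2811.51/3.51 = 801.000 (equivalently, work directly with expenditure since P cancels).
Midpoint %ΔQ = (2811.51 − 3182.52)/2997.02 = -0.12379; midpoint %ΔI = (15500 − 17880)/16690 = -0.14260.
η = -0.12379 / -0.14260 = 0.868.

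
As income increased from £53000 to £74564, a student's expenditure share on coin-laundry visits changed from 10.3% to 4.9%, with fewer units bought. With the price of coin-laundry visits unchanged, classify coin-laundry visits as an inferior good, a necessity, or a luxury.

Quantity demanded falls as income rises, so η < 0.

inferior good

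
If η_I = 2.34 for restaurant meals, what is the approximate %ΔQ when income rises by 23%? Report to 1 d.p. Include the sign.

53.8%

%ΔQ ≈ η × %ΔI = 2.34 × 23% = 53.8%.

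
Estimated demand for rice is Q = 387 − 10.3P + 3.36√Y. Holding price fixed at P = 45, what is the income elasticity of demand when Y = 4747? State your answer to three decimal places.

At P = 45, Y = 4747: Q = 154.999.
Holding P constant, ∂Q/∂Y = 3.36/(2√Y) = 0.0243837.
η_Y = (∂Q/∂Y)·(Y/Q) = 0.0243837 × (4747/154.999) = 0.747.

0.747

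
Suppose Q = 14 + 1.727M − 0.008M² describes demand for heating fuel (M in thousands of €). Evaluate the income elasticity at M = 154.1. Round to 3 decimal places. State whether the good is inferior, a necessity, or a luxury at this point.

At M = 154.1: Q = 90.1562.
dQ/dM = 1.727 − 0.016M = -0.73860.
η = (dQ/dM)·(M/Q) = -0.73860 × (154.1/90.1562) = -1.262.
η < 0 ⇒ inferior good.

-1.262 (inferior good)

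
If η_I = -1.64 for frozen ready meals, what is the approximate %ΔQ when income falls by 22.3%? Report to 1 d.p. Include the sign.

36.6%

%ΔQ ≈ η × %ΔI = -1.64 × (-22.3%) = 36.6%.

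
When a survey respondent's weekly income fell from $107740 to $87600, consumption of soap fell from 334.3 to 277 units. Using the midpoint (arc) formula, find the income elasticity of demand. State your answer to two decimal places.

0.91

ΔQ = 277 − 334.3 = -57.3; midpoint Q̄ = (334.3 + 277)/2 = 305.65.
ΔI = 87600 − 107740 = -20140; midpoint Ī = (107740 + 87600)/2 = 97670.
η = (ΔQ/Q̄) ÷ (ΔI/Ī) = (-57.3/305.65) ÷ (-20140/97670) = 0.91.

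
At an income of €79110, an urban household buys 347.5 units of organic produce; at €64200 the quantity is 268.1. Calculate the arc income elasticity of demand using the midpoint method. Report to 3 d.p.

1.240

ΔQ = 268.1 − 347.5 = -79.4; midpoint Q̄ = (347.5 + 268.1)/2 = 307.8.
ΔI = 64200 − 79110 = -14910; midpoint Ī = (79110 + 64200)/2 = 71655.
η = (ΔQ/Q̄) ÷ (ΔI/Ī) = (-79.4/307.8) ÷ (-14910/71655) = 1.240.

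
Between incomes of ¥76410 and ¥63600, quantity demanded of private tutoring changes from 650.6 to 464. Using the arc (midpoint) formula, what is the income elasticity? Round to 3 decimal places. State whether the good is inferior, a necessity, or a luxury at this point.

ΔQ = 464 − 650.6 = -186.6; midpoint Q̄ = (650.6 + 464)/2 = 557.3.
ΔI = 63600 − 76410 = -12810; midpoint Ī = (76410 + 63600)/2 = 70005.
η = (ΔQ/Q̄) ÷ (ΔI/Ī) = (-186.6/557.3) ÷ (-12810/70005) = 1.830.
η > 1 ⇒ luxury.

1.830 (luxury)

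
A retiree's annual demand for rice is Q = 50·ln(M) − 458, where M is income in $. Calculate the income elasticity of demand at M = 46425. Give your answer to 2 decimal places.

At M = 46425: Q = 79.280.
dQ/dM = 50/M = 0.00107701 at this income.
η = (dQ/dM)·(M/Q) = 0.00107701 × (46425/79.280) = 0.63.

0.63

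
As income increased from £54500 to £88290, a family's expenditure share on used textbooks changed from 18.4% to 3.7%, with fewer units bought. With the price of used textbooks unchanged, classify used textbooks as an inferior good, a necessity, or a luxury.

inferior good

Quantity demanded falls as income rises, so η < 0.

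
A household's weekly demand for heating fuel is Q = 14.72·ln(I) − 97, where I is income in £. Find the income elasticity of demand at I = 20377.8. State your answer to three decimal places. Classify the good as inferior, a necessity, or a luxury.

0.300 (necessity)

At I = 20377.8: Q = 49.055.
dQ/dI = 14.72/I = 0.000722355 at this income.
η = (dQ/dI)·(I/Q) = 0.000722355 × (20377.8/49.055) = 0.300.
Since 0 < η < 1, the good is a necessity.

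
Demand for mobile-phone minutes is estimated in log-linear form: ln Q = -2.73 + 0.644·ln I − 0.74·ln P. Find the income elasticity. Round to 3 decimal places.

0.644

In a log-linear demand, the coefficient on ln I is the income elasticity.
So η = 0.644.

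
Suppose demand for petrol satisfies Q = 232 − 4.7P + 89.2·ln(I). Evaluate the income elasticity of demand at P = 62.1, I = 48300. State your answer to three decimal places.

At P = 62.1, I = 48300: Q = 902.169.
Holding P constant, ∂Q/∂I = 89.2/I = 0.00184679.
η_I = (∂Q/∂I)·(I/Q) = 0.00184679 × (48300/902.169) = 0.099.

0.099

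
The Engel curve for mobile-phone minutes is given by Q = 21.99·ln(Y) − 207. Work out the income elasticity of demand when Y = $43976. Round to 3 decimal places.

At Y = 43976: Q = 28.104.
dQ/dY = 21.99/Y = 0.000500045 at this income.
η = (dQ/dY)·(Y/Q) = 0.000500045 × (43976/28.104) = 0.782.

0.782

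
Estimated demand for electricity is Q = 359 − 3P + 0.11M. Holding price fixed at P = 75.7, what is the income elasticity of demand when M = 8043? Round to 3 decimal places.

0.870

At P = 75.7, M = 8043: Q = 1016.630.
Holding P constant, ∂Q/∂M = 0.11.
η_M = (∂Q/∂M)·(M/Q) = 0.11 × (8043/1016.630) = 0.870.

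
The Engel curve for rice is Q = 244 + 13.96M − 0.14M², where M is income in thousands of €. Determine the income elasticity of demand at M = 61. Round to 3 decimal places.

At M = 61: Q = 574.6200.
dQ/dM = 13.96 − 0.28M = -3.12000.
η = (dQ/dM)·(M/Q) = -3.12000 × (61/574.6200) = -0.331.

-0.331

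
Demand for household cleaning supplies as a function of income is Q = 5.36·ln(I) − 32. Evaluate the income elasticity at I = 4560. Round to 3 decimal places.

At I = 4560: Q = 13.158.
dQ/dI = 5.36/I = 0.00117544 at this income.
η = (dQ/dI)·(I/Q) = 0.00117544 × (4560/13.158) = 0.407.

0.407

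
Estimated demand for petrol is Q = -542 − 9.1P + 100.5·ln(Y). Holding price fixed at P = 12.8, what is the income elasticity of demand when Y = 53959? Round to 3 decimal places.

At P = 12.8, Y = 53959: Q = 436.566.
Holding P constant, ∂Q/∂Y = 100.5/Y = 0.00186253.
η_Y = (∂Q/∂Y)·(Y/Q) = 0.00186253 × (53959/436.566) = 0.230.

0.230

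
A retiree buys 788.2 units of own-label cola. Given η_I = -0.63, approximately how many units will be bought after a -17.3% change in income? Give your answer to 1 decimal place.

874.1

%ΔQ ≈ η × %ΔI = -0.63 × (-17.3%) = 10.899%.
New Q ≈ 788.2 × (1 + 0.10899) = 874.1.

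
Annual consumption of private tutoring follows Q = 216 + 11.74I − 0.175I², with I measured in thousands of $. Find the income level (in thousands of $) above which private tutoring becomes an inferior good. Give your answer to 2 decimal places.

33.54

dQ/dI = 11.74 − 0.35I.
The good is inferior where dQ/dI < 0. Setting dQ/dI = 0 gives I = 11.74 / 0.35 = 33.54.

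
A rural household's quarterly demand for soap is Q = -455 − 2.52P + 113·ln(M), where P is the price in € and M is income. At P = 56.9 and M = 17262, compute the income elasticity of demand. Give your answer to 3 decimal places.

0.224

At P = 56.9, M = 17262: Q = 504.070.
Holding P constant, ∂Q/∂M = 113/M = 0.00654617.
η_M = (∂Q/∂M)·(M/Q) = 0.00654617 × (17262/504.070) = 0.224.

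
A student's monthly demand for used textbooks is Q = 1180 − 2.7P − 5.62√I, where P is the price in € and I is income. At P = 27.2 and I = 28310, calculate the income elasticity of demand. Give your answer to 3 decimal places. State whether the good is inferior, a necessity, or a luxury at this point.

At P = 27.2, I = 28310: Q = 160.963.
Holding P constant, ∂Q/∂I = -5.62/(2√I) = -0.0167008.
η_I = (∂Q/∂I)·(I/Q) = -0.0167008 × (28310/160.963) = -2.937.
Since η < 0, this is an inferior good.

-2.937 (inferior good)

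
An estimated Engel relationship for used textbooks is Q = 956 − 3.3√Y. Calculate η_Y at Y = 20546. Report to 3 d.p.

At Y = 20546: Q = 482.982.
dQ/dY = -3.3/(2√Y) = -0.0115112 at this income.
η = (dQ/dY)·(Y/Q) = -0.0115112 × (20546/482.982) = -0.490.

-0.490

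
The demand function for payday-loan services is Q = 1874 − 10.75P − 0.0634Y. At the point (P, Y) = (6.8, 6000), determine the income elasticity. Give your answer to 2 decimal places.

At P = 6.8, Y = 6000: Q = 1420.500.
Holding P constant, ∂Q/∂Y = −0.0634.
η_Y = (∂Q/∂Y)·(Y/Q) = -0.0634 × (6000/1420.500) = -0.27.

-0.27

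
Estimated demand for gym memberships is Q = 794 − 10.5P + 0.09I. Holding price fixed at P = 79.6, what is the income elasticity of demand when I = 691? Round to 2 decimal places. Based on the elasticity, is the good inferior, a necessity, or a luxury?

3.05 (luxury)

At P = 79.6, I = 691: Q = 20.390.
Holding P constant, ∂Q/∂I = 0.09.
η_I = (∂Q/∂I)·(I/Q) = 0.09 × (691/20.390) = 3.05.
Since η > 1, this is a luxury.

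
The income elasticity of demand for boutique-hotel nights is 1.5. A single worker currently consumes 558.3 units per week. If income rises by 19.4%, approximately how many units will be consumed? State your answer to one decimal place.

720.8

%ΔQ ≈ η × %ΔI = 1.5 × 19.4% = 29.1%.
New Q ≈ 558.3 × (1 + 0.291) = 720.8.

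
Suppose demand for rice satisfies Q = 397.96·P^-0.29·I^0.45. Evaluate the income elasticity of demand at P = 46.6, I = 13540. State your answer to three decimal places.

0.450

For a multiplicative demand Q = A·P^α·I^β, the income elasticity is β everywhere.
Here β = 0.45, so η = 0.450.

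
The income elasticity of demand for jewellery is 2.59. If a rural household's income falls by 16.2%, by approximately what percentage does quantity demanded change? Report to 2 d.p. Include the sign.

-41.96%

%ΔQ ≈ η × %ΔI = 2.59 × (-16.2%) = -41.96%.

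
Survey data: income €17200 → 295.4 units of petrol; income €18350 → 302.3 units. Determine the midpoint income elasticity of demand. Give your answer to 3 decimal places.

ΔQ = 302.3 − 295.4 = 6.9; midpoint Q̄ = (295.4 + 302.3)/2 = 298.85.
ΔI = 18350 − 17200 = 1150; midpoint Ī = (17200 + 18350)/2 = 17775.
η = (ΔQ/Q̄) ÷ (ΔI/Ī) = (6.9/298.85) ÷ (1150/17775) = 0.357.

0.357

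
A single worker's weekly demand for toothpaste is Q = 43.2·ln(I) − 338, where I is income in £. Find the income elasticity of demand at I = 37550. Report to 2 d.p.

At I = 37550: Q = 117.044.
dQ/dI = 43.2/I = 0.00115047 at this income.
η = (dQ/dI)·(I/Q) = 0.00115047 × (37550/117.044) = 0.37.

0.37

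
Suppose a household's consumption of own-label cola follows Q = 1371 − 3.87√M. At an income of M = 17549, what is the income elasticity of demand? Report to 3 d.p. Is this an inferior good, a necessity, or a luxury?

At M = 17549: Q = 858.331.
dQ/dM = -3.87/(2√M) = -0.0146068 at this income.
η = (dQ/dM)·(M/Q) = -0.0146068 × (17549/858.331) = -0.299.
Since η < 0, the good is an inferior good.

-0.299 (inferior good)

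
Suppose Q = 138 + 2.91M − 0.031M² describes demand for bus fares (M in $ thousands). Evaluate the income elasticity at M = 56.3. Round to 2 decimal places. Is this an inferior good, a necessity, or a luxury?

-0.16 (inferior good)

At M = 56.3: Q = 203.5726.
dQ/dM = 2.91 − 0.062M = -0.58060.
η = (dQ/dM)·(M/Q) = -0.58060 × (56.3/203.5726) = -0.16.
η < 0 ⇒ inferior good.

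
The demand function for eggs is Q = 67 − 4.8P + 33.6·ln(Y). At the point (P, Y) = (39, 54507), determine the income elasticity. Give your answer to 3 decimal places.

At P = 39, Y = 54507: Q = 246.244.
Holding P constant, ∂Q/∂Y = 33.6/Y = 0.000616435.
η_Y = (∂Q/∂Y)·(Y/Q) = 0.000616435 × (54507/246.244) = 0.136.

0.136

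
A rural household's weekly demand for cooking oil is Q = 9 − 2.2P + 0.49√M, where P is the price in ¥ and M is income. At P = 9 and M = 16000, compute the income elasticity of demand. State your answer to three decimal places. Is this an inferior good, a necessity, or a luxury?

0.606 (necessity)

At P = 9, M = 16000: Q = 51.181.
Holding P constant, ∂Q/∂M = 0.49/(2√M) = 0.0019369.
η_M = (∂Q/∂M)·(M/Q) = 0.0019369 × (16000/51.181) = 0.606.
Since 0 < η < 1, this is a necessity.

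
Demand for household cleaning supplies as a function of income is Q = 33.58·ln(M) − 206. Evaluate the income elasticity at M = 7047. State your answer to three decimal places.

At M = 7047: Q = 91.531.
dQ/dM = 33.58/M = 0.00476515 at this income.
η = (dQ/dM)·(M/Q) = 0.00476515 × (7047/91.531) = 0.367.

0.367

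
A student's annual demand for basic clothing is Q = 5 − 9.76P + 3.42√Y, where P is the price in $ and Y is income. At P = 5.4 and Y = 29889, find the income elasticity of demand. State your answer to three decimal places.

At P = 5.4, Y = 29889: Q = 543.560.
Holding P constant, ∂Q/∂Y = 3.42/(2√Y) = 0.009891.
η_Y = (∂Q/∂Y)·(Y/Q) = 0.009891 × (29889/543.560) = 0.544.

0.544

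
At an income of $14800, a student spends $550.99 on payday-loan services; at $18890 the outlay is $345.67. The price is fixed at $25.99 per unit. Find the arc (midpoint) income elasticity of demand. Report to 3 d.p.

With a constant price, Q₁ = 550.99/25.99 = 21.200 and Q₂ = 345.67/25.99 = 13.300 (equivalently, work directly with expenditure since P cancels).
Midpoint %ΔQ = (345.67 − 550.99)/448.33 = -0.45797; midpoint %ΔI = (18890 − 14800)/16845 = 0.24280.
η = -0.45797 / 0.24280 = -1.886.

-1.886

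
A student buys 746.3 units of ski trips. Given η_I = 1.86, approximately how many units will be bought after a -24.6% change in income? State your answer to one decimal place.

%ΔQ ≈ η × %ΔI = 1.86 × (-24.6%) = -45.756%.
New Q ≈ 746.3 × (1 − 0.45756) = 404.8.

404.8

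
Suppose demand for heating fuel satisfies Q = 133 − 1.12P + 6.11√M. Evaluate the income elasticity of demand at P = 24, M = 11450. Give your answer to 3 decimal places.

At P = 24, M = 11450: Q = 759.919.
Holding P constant, ∂Q/∂M = 6.11/(2√M) = 0.0285502.
η_M = (∂Q/∂M)·(M/Q) = 0.0285502 × (11450/759.919) = 0.430.

0.430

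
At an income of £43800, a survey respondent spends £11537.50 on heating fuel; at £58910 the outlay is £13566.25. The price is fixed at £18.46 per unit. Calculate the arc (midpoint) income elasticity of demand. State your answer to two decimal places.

0.55

With a constant price, Q₁ = 11537.50/18.46 = 625.000 and Q₂ = 13566.25/18.46 = 734.900 (equivalently, work directly with expenditure since P cancels).
Midpoint %ΔQ = (13566.25 − 11537.50)/12551.88 = 0.16163; midpoint %ΔI = (58910 − 43800)/51355 = 0.29423.
η = 0.16163 / 0.29423 = 0.55.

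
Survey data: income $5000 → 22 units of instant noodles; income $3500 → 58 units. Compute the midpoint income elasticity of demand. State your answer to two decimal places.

-2.55

ΔQ = 58 − 22 = 36; midpoint Q̄ = (22 + 58)/2 = 40.
ΔI = 3500 − 5000 = -1500; midpoint Ī = (5000 + 3500)/2 = 4250.
η = (ΔQ/Q̄) ÷ (ΔI/Ī) = (36/40) ÷ (-1500/4250) = -2.55.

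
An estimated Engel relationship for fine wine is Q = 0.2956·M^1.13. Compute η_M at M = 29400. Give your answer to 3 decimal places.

For Q = A·M^β the income elasticity is constant and equal to β.
Here β = 1.13, so η = 1.130.

1.130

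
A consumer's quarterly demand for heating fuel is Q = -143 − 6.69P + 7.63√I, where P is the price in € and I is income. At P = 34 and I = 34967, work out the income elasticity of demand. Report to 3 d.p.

At P = 34, I = 34967: Q = 1056.309.
Holding P constant, ∂Q/∂I = 7.63/(2√I) = 0.0204017.
η_I = (∂Q/∂I)·(I/Q) = 0.0204017 × (34967/1056.309) = 0.675.

0.675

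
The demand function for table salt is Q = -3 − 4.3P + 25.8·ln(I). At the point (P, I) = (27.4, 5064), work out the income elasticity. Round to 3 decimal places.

At P = 27.4, I = 5064: Q = 99.252.
Holding P constant, ∂Q/∂I = 25.8/I = 0.00509479.
η_I = (∂Q/∂I)·(I/Q) = 0.00509479 × (5064/99.252) = 0.260.

0.260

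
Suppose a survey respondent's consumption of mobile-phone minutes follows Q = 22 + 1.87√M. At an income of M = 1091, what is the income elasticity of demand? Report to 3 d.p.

0.369

At M = 1091: Q = 83.767.
dQ/dM = 1.87/(2√M) = 0.0283074 at this income.
η = (dQ/dM)·(M/Q) = 0.0283074 × (1091/83.767) = 0.369.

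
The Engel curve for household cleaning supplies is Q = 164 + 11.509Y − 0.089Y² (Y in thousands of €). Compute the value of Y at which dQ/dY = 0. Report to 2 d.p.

dQ/dY = 11.509 − 0.178Y.
The good is inferior where dQ/dY < 0. Setting dQ/dY = 0 gives Y = 11.509 / 0.178 = 64.66.

64.66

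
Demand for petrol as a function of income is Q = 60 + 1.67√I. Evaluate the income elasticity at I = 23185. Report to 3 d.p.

0.405

At I = 23185: Q = 314.285.
dQ/dI = 1.67/(2√I) = 0.00548382 at this income.
η = (dQ/dI)·(I/Q) = 0.00548382 × (23185/314.285) = 0.405.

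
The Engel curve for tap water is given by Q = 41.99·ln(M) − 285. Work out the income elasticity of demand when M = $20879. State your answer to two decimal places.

0.32

At M = 20879: Q = 132.653.
dQ/dM = 41.99/M = 0.00201111 at this income.
η = (dQ/dM)·(M/Q) = 0.00201111 × (20879/132.653) = 0.32.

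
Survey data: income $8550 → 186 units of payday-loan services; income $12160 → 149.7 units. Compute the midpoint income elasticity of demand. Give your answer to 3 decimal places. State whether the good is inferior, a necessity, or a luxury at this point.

-0.620 (inferior good)

ΔQ = 149.7 − 186 = -36.3; midpoint Q̄ = (186 + 149.7)/2 = 167.85.
ΔI = 12160 − 8550 = 3610; midpoint Ī = (8550 + 12160)/2 = 10355.
η = (ΔQ/Q̄) ÷ (ΔI/Ī) = (-36.3/167.85) ÷ (3610/10355) = -0.620.
η < 0 ⇒ inferior good.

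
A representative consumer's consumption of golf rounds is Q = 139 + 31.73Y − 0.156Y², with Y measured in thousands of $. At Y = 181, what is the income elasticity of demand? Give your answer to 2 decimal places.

-5.81

At Y = 181: Q = 771.4140.
dQ/dY = 31.73 − 0.312Y = -24.74200.
η = (dQ/dY)·(Y/Q) = -24.74200 × (181/771.4140) = -5.81.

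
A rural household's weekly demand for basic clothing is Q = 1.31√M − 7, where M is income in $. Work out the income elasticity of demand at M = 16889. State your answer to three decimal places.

0.521

At M = 16889: Q = 163.245.
dQ/dM = 1.31/(2√M) = 0.0050401 at this income.
η = (dQ/dM)·(M/Q) = 0.0050401 × (16889/163.245) = 0.521.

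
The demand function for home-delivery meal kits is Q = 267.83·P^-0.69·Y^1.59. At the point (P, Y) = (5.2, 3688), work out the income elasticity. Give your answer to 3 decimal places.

1.590

For a multiplicative demand Q = A·P^α·Y^β, the income elasticity is β everywhere.
Here β = 1.59, so η = 1.590.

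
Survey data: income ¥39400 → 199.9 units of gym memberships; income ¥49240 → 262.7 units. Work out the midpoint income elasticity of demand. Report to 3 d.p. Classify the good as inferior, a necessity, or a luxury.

1.223 (luxury)

ΔQ = 262.7 − 199.9 = 62.8; midpoint Q̄ = (199.9 + 262.7)/2 = 231.3.
ΔI = 49240 − 39400 = 9840; midpoint Ī = (39400 + 49240)/2 = 44320.
η = (ΔQ/Q̄) ÷ (ΔI/Ī) = (62.8/231.3) ÷ (9840/44320) = 1.223.
η > 1 ⇒ luxury.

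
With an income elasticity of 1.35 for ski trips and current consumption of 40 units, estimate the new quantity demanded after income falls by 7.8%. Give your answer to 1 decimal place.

%ΔQ ≈ η × %ΔI = 1.35 × (-7.8%) = -10.53%.
New Q ≈ 40 × (1 − 0.1053) = 35.8.

35.8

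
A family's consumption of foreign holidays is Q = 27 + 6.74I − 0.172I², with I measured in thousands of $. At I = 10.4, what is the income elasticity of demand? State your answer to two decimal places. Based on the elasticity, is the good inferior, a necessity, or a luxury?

At I = 10.4: Q = 78.4925.
dQ/dI = 6.74 − 0.344I = 3.16240.
η = (dQ/dI)·(I/Q) = 3.16240 × (10.4/78.4925) = 0.42.
0 < η < 1 ⇒ necessity.

0.42 (necessity)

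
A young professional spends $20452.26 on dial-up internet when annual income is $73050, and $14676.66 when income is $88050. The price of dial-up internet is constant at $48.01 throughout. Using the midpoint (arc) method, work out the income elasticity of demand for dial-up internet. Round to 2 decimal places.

With a constant price, Q₁ = 20452.26/48.01 = 426.000 and Q₂ = 14676.66/48.01 = 305.700 (equivalently, work directly with expenditure since P cancels).
Midpoint %ΔQ = (14676.66 − 20452.26)/17564.46 = -0.32882; midpoint %ΔI = (88050 − 73050)/80550 = 0.18622.
η = -0.32882 / 0.18622 = -1.77.

-1.77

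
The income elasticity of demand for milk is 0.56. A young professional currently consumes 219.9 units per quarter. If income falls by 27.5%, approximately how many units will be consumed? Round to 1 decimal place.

%ΔQ ≈ η × %ΔI = 0.56 × (-27.5%) = -15.4%.
New Q ≈ 219.9 × (1 − 0.154) = 186.0.

186.0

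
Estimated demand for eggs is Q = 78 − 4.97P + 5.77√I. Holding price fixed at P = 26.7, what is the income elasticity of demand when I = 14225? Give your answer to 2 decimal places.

0.54

At P = 26.7, I = 14225: Q = 633.481.
Holding P constant, ∂Q/∂I = 5.77/(2√I) = 0.0241891.
η_I = (∂Q/∂I)·(I/Q) = 0.0241891 × (14225/633.481) = 0.54.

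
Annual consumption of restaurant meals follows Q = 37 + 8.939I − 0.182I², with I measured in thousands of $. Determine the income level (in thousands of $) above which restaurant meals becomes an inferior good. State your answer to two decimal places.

24.56

dQ/dI = 8.939 − 0.364I.
The good is inferior where dQ/dI < 0. Setting dQ/dI = 0 gives I = 8.939 / 0.364 = 24.56.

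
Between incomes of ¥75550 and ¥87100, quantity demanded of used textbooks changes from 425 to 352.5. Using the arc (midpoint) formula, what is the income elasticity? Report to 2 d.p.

ΔQ = 352.5 − 425 = -72.5; midpoint Q̄ = (425 + 352.5)/2 = 388.75.
ΔI = 87100 − 75550 = 11550; midpoint Ī = (75550 + 87100)/2 = 81325.
η = (ΔQ/Q̄) ÷ (ΔI/Ī) = (-72.5/388.75) ÷ (11550/81325) = -1.31.

-1.31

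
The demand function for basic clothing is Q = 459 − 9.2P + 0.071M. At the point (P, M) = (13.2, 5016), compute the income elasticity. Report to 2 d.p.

0.51

At P = 13.2, M = 5016: Q = 693.696.
Holding P constant, ∂Q/∂M = 0.071.
η_M = (∂Q/∂M)·(M/Q) = 0.071 × (5016/693.696) = 0.51.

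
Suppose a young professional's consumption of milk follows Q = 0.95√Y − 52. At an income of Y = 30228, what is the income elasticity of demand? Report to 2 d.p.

0.73

At Y = 30228: Q = 113.169.
dQ/dY = 0.95/(2√Y) = 0.00273205 at this income.
η = (dQ/dY)·(Y/Q) = 0.00273205 × (30228/113.169) = 0.73.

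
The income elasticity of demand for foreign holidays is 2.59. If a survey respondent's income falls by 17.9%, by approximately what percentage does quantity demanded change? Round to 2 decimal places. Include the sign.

%ΔQ ≈ η × %ΔI = 2.59 × (-17.9%) = -46.36%.

-46.36%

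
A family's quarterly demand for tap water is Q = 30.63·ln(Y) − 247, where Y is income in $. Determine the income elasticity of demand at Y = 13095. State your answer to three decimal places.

At Y = 13095: Q = 43.372.
dQ/dY = 30.63/Y = 0.00233906 at this income.
η = (dQ/dY)·(Y/Q) = 0.00233906 × (13095/43.372) = 0.706.

0.706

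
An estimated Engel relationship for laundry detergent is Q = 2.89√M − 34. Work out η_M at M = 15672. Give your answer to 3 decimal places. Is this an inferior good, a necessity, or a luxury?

At M = 15672: Q = 327.793.
dQ/dM = 2.89/(2√M) = 0.0115427 at this income.
η = (dQ/dM)·(M/Q) = 0.0115427 × (15672/327.793) = 0.552.
Since 0 < η < 1, the good is a necessity.

0.552 (necessity)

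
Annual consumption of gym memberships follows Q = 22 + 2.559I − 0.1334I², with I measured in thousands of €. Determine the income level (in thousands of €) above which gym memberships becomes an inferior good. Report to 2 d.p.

dQ/dI = 2.559 − 0.2668I.
The good is inferior where dQ/dI < 0. Setting dQ/dI = 0 gives I = 2.559 / 0.2668 = 9.59.

9.59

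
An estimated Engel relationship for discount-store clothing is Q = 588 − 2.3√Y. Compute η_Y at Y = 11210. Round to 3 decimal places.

-0.353

At Y = 11210: Q = 344.482.
dQ/dY = -2.3/(2√Y) = -0.0108616 at this income.
η = (dQ/dY)·(Y/Q) = -0.0108616 × (11210/344.482) = -0.353.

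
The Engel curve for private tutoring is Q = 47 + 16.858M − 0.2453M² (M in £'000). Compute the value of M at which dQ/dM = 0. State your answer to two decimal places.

dQ/dM = 16.858 − 0.4906M.
The good is inferior where dQ/dM < 0. Setting dQ/dM = 0 gives M = 16.858 / 0.4906 = 34.36.

34.36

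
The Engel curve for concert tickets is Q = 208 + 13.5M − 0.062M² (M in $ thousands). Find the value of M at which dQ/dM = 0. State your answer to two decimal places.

dQ/dM = 13.5 − 0.124M.
The good is inferior where dQ/dM < 0. Setting dQ/dM = 0 gives M = 13.5 / 0.124 = 108.87.

108.87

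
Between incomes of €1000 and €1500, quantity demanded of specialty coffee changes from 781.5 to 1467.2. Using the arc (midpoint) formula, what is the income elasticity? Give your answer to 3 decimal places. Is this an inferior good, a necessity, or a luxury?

1.525 (luxury)

ΔQ = 1467.2 − 781.5 = 685.7; midpoint Q̄ = (781.5 + 1467.2)/2 = 1124.35.
ΔI = 1500 − 1000 = 500; midpoint Ī = (1000 + 1500)/2 = 1250.
η = (ΔQ/Q̄) ÷ (ΔI/Ī) = (685.7/1124.35) ÷ (500/1250) = 1.525.
η > 1 ⇒ luxury.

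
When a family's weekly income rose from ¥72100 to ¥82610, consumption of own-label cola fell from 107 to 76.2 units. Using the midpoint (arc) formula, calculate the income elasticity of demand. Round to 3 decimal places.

-2.475

ΔQ = 76.2 − 107 = -30.8; midpoint Q̄ = (107 + 76.2)/2 = 91.6.
ΔI = 82610 − 72100 = 10510; midpoint Ī = (72100 + 82610)/2 = 77355.
η = (ΔQ/Q̄) ÷ (ΔI/Ī) = (-30.8/91.6) ÷ (10510/77355) = -2.475.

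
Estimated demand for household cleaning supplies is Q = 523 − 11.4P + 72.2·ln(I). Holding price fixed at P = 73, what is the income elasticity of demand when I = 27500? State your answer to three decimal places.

At P = 73, I = 27500: Q = 428.824.
Holding P constant, ∂Q/∂I = 72.2/I = 0.00262545.
η_I = (∂Q/∂I)·(I/Q) = 0.00262545 × (27500/428.824) = 0.168.

0.168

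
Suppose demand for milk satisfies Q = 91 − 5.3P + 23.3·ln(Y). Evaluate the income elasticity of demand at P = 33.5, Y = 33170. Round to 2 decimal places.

0.15

At P = 33.5, Y = 33170: Q = 155.989.
Holding P constant, ∂Q/∂Y = 23.3/Y = 0.000702442.
η_Y = (∂Q/∂Y)·(Y/Q) = 0.000702442 × (33170/155.989) = 0.15.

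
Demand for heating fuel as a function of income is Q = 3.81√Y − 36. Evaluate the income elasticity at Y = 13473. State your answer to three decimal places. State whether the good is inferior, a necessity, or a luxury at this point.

At Y = 13473: Q = 406.239.
dQ/dY = 3.81/(2√Y) = 0.016412 at this income.
η = (dQ/dY)·(Y/Q) = 0.016412 × (13473/406.239) = 0.544.
Since 0 < η < 1, the good is a necessity.

0.544 (necessity)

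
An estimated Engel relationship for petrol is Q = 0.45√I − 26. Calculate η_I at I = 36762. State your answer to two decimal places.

0.72

At I = 36762: Q = 60.280.
dQ/dI = 0.45/(2√I) = 0.0011735 at this income.
η = (dQ/dI)·(I/Q) = 0.0011735 × (36762/60.280) = 0.72.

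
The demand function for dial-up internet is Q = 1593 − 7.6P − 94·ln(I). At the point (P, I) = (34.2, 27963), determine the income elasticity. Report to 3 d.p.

-0.254

At P = 34.2, I = 27963: Q = 370.648.
Holding P constant, ∂Q/∂I = -94/I = -0.00336158.
η_I = (∂Q/∂I)·(I/Q) = -0.00336158 × (27963/370.648) = -0.254.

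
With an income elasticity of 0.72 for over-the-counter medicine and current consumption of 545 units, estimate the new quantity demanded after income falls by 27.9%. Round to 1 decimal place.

%ΔQ ≈ η × %ΔI = 0.72 × (-27.9%) = -20.088%.
New Q ≈ 545 × (1 − 0.20088) = 435.5.

435.5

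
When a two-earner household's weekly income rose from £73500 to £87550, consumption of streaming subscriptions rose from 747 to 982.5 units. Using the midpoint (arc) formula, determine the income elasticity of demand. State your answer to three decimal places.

ΔQ = 982.5 − 747 = 235.5; midpoint Q̄ = (747 + 982.5)/2 = 864.75.
ΔI = 87550 − 73500 = 14050; midpoint Ī = (73500 + 87550)/2 = 80525.
η = (ΔQ/Q̄) ÷ (ΔI/Ī) = (235.5/864.75) ÷ (14050/80525) = 1.561.

1.561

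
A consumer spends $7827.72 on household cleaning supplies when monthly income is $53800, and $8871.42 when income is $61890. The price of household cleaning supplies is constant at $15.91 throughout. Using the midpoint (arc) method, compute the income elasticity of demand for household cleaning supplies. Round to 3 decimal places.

0.894

With a constant price, Q₁ = 7827.72/15.91 = 492.000 and Q₂ = 8871.42/15.91 = 557.600 (equivalently, work directly with expenditure since P cancels).
Midpoint %ΔQ = (8871.42 − 7827.72)/8349.57 = 0.12500; midpoint %ΔI = (61890 − 53800)/57845 = 0.13986.
η = 0.12500 / 0.13986 = 0.894.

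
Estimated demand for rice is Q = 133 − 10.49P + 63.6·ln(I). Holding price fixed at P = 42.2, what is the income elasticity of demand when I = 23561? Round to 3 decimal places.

At P = 42.2, I = 23561: Q = 330.605.
Holding P constant, ∂Q/∂I = 63.6/I = 0.00269938.
η_I = (∂Q/∂I)·(I/Q) = 0.00269938 × (23561/330.605) = 0.192.

0.192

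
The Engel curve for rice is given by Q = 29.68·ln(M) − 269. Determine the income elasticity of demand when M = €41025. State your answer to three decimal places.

At M = 41025: Q = 46.259.
dQ/dM = 29.68/M = 0.000723461 at this income.
η = (dQ/dM)·(M/Q) = 0.000723461 × (41025/46.259) = 0.642.

0.642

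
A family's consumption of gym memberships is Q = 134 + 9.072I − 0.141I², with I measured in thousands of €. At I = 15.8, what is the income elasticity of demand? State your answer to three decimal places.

At I = 15.8: Q = 242.1384.
dQ/dI = 9.072 − 0.282I = 4.61640.
η = (dQ/dI)·(I/Q) = 4.61640 × (15.8/242.1384) = 0.301.

0.301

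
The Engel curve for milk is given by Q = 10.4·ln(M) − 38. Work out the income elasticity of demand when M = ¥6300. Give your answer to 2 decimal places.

At M = 6300: Q = 52.982.
dQ/dM = 10.4/M = 0.00165079 at this income.
η = (dQ/dM)·(M/Q) = 0.00165079 × (6300/52.982) = 0.20.

0.20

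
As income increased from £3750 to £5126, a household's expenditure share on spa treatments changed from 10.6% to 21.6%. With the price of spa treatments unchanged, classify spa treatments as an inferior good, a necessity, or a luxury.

The budget share rises as income rises, so η > 1.

luxury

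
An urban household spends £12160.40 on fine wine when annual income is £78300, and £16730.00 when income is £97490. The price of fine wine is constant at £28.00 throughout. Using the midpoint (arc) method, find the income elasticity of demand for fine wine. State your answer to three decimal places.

1.449

With a constant price, Q₁ = 12160.40/28.00 = 434.300 and Q₂ = 16730.00/28.00 = 597.500 (equivalently, work directly with expenditure since P cancels).
Midpoint %ΔQ = (16730.00 − 12160.40)/14445.20 = 0.31634; midpoint %ΔI = (97490 − 78300)/87895 = 0.21833.
η = 0.31634 / 0.21833 = 1.449.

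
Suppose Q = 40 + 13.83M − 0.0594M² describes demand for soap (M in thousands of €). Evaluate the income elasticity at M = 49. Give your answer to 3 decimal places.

At M = 49: Q = 575.0506.
dQ/dM = 13.83 − 0.1188M = 8.00880.
η = (dQ/dM)·(M/Q) = 8.00880 × (49/575.0506) = 0.682.

0.682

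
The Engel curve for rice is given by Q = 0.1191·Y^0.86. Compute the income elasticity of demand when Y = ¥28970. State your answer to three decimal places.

For Q = A·Y^β the income elasticity is constant and equal to β.
Here β = 0.86, so η = 0.860.

0.860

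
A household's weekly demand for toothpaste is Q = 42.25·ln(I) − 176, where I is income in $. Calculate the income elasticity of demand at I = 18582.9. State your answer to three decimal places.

0.177

At I = 18582.9: Q = 239.317.
dQ/dI = 42.25/I = 0.0022736 at this income.
η = (dQ/dI)·(I/Q) = 0.0022736 × (18582.9/239.317) = 0.177.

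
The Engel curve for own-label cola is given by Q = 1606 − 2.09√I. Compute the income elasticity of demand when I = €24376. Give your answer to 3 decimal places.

-0.127

At I = 24376: Q = 1279.692.
dQ/dI = -2.09/(2√I) = -0.00669322 at this income.
η = (dQ/dI)·(I/Q) = -0.00669322 × (24376/1279.692) = -0.127.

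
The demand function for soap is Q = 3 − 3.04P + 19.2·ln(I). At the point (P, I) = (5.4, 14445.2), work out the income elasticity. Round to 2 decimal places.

0.11

At P = 5.4, I = 14445.2: Q = 170.484.
Holding P constant, ∂Q/∂I = 19.2/I = 0.00132916.
η_I = (∂Q/∂I)·(I/Q) = 0.00132916 × (14445.2/170.484) = 0.11.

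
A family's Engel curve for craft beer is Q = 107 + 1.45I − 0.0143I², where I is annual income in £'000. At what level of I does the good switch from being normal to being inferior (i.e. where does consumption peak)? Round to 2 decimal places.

dQ/dI = 1.45 − 0.0286I.
The good is inferior where dQ/dI < 0. Setting dQ/dI = 0 gives I = 1.45 / 0.0286 = 50.70.

50.70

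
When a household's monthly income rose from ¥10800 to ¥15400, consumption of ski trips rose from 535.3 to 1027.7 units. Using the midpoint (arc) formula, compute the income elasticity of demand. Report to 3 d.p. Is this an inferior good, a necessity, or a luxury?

ΔQ = 1027.7 − 535.3 = 492.4; midpoint Q̄ = (535.3 + 1027.7)/2 = 781.5.
ΔI = 15400 − 10800 = 4600; midpoint Ī = (10800 + 15400)/2 = 13100.
η = (ΔQ/Q̄) ÷ (ΔI/Ī) = (492.4/781.5) ÷ (4600/13100) = 1.794.
η > 1 ⇒ luxury.

1.794 (luxury)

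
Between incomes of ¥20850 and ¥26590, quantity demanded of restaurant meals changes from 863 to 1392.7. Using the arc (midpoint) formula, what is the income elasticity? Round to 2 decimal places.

1.94

ΔQ = 1392.7 − 863 = 529.7; midpoint Q̄ = (863 + 1392.7)/2 = 1127.85.
ΔI = 26590 − 20850 = 5740; midpoint Ī = (20850 + 26590)/2 = 23720.
η = (ΔQ/Q̄) ÷ (ΔI/Ī) = (529.7/1127.85) ÷ (5740/23720) = 1.94.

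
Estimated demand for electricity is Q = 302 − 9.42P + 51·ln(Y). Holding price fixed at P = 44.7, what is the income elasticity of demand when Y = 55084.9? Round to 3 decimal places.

0.117

At P = 44.7, Y = 55084.9: Q = 437.674.
Holding P constant, ∂Q/∂Y = 51/Y = 0.000925844.
η_Y = (∂Q/∂Y)·(Y/Q) = 0.000925844 × (55084.9/437.674) = 0.117.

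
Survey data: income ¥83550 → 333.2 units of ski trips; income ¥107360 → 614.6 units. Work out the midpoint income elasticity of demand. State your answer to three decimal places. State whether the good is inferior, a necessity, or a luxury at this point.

ΔQ = 614.6 − 333.2 = 281.4; midpoint Q̄ = (333.2 + 614.6)/2 = 473.9.
ΔI = 107360 − 83550 = 23810; midpoint Ī = (83550 + 107360)/2 = 95455.
η = (ΔQ/Q̄) ÷ (ΔI/Ī) = (281.4/473.9) ÷ (23810/95455) = 2.381.
η > 1 ⇒ luxury.

2.381 (luxury)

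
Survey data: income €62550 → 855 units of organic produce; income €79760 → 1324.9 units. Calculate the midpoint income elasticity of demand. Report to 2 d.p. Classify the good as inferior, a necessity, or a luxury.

ΔQ = 1324.9 − 855 = 469.9; midpoint Q̄ = (855 + 1324.9)/2 = 1089.95.
ΔI = 79760 − 62550 = 17210; midpoint Ī = (62550 + 79760)/2 = 71155.
η = (ΔQ/Q̄) ÷ (ΔI/Ī) = (469.9/1089.95) ÷ (17210/71155) = 1.78.
η > 1 ⇒ luxury.

1.78 (luxury)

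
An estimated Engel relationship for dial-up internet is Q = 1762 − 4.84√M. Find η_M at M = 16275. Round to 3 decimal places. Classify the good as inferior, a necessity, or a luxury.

At M = 16275: Q = 1144.544.
dQ/dM = -4.84/(2√M) = -0.0189695 at this income.
η = (dQ/dM)·(M/Q) = -0.0189695 × (16275/1144.544) = -0.270.
Since η < 0, the good is an inferior good.

-0.270 (inferior good)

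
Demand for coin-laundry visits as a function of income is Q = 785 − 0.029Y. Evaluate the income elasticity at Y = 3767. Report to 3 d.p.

-0.162

At Y = 3767: Q = 675.757.
dQ/dY = −0.029.
η = (dQ/dY)·(Y/Q) = -0.029 × (3767/675.757) = -0.162.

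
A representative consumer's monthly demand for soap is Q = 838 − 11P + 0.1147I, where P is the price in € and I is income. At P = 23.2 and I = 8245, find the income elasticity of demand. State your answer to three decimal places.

0.619

At P = 23.2, I = 8245: Q = 1528.501.
Holding P constant, ∂Q/∂I = 0.1147.
η_I = (∂Q/∂I)·(I/Q) = 0.1147 × (8245/1528.501) = 0.619.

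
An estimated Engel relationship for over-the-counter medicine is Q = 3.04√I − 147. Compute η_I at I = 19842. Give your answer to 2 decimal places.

At I = 19842: Q = 281.219.
dQ/dI = 3.04/(2√I) = 0.0107907 at this income.
η = (dQ/dI)·(I/Q) = 0.0107907 × (19842/281.219) = 0.76.

0.76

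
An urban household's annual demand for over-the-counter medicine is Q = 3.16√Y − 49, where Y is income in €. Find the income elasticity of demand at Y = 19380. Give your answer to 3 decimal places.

0.563

At Y = 19380: Q = 390.910.
dQ/dY = 3.16/(2√Y) = 0.0113496 at this income.
η = (dQ/dY)·(Y/Q) = 0.0113496 × (19380/390.910) = 0.563.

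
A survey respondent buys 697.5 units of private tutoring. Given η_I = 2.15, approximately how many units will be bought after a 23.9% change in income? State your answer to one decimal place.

%ΔQ ≈ η × %ΔI = 2.15 × 23.9% = 51.385%.
New Q ≈ 697.5 × (1 + 0.51385) = 1055.9.

1055.9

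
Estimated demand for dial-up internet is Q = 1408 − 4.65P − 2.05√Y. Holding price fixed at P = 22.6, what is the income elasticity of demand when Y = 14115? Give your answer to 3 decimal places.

-0.115

At P = 22.6, Y = 14115: Q = 1059.357.
Holding P constant, ∂Q/∂Y = -2.05/(2√Y) = -0.00862747.
η_Y = (∂Q/∂Y)·(Y/Q) = -0.00862747 × (14115/1059.357) = -0.115.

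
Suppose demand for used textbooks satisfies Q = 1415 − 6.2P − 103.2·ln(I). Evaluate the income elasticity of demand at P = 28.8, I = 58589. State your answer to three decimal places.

At P = 28.8, I = 58589: Q = 103.479.
Holding P constant, ∂Q/∂I = -103.2/I = -0.00176142.
η_I = (∂Q/∂I)·(I/Q) = -0.00176142 × (58589/103.479) = -0.997.

-0.997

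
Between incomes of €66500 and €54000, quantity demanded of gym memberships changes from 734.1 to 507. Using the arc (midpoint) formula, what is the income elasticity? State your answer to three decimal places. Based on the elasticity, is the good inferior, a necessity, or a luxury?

ΔQ = 507 − 734.1 = -227.1; midpoint Q̄ = (734.1 + 507)/2 = 620.55.
ΔI = 54000 − 66500 = -12500; midpoint Ī = (66500 + 54000)/2 = 60250.
η = (ΔQ/Q̄) ÷ (ΔI/Ī) = (-227.1/620.55) ÷ (-12500/60250) = 1.764.
η > 1 ⇒ luxury.

1.764 (luxury)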